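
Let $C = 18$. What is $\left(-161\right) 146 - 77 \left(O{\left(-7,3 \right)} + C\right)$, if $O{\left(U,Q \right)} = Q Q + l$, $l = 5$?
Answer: $-25970$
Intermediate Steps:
$O{\left(U,Q \right)} = 5 + Q^{2}$ ($O{\left(U,Q \right)} = Q Q + 5 = Q^{2} + 5 = 5 + Q^{2}$)
$\left(-161\right) 146 - 77 \left(O{\left(-7,3 \right)} + C\right) = \left(-161\right) 146 - 77 \left(\left(5 + 3^{2}\right) + 18\right) = -23506 - 77 \left(\left(5 + 9\right) + 18\right) = -23506 - 77 \left(14 + 18\right) = -23506 - 2464 = -25970$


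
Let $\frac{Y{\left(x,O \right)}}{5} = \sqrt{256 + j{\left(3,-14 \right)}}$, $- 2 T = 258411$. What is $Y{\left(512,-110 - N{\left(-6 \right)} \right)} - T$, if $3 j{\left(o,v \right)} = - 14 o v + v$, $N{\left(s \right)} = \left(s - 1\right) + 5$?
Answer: $\frac{258411}{2} + \frac{5 \sqrt{4026}}{3} \approx 1.2931 \cdot 10^{5}$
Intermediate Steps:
$T = - \frac{258411}{2}$ ($T = \left(- \frac{1}{2}\right) 258411 = - \frac{258411}{2} \approx -1.2921 \cdot 10^{5}$)
$N{\left(s \right)} = 4 + s$ ($N{\left(s \right)} = \left(-1 + s\right) + 5 = 4 + s$)
$j{\left(o,v \right)} = \frac{v}{3} - \frac{14 o v}{3}$ ($j{\left(o,v \right)} = \frac{- 14 o v + v}{3} = \frac{v - 14 o v}{3} = \frac{v}{3} - \frac{14 o v}{3}$)
$Y{\left(x,O \right)} = \frac{5 \sqrt{4026}}{3}$ ($Y{\left(x,O \right)} = 5 \sqrt{256 + \frac{1}{3} \left(-14\right) \left(1 - 42\right)} = 5 \sqrt{256 + \frac{1}{3} \left(-14\right) \left(-41\right)} = 5 \sqrt{256 + \frac{574}{3}} = 5 \sqrt{\frac{1342}{3}} = 5 \frac{\sqrt{4026}}{3} = \frac{5 \sqrt{4026}}{3}$)
$Y{\left(512,-110 - N{\left(-6 \right)} \right)} - T = \frac{5 \sqrt{4026}}{3} - - \frac{258411}{2} = \frac{5 \sqrt{4026}}{3} + \frac{258411}{2} = \frac{258411}{2} + \frac{5 \sqrt{4026}}{3}$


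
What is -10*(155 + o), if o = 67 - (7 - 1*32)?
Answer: -2470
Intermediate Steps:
o = 92 (o = 67 - (7 - 32) = 67 - 1*(-25) = 67 + 25 = 92)
-10*(155 + o) = -10*(155 + 92) = -10*247 = -2470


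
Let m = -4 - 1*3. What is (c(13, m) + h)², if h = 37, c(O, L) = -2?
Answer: 1225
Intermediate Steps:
m = -7 (m = -4 - 3 = -7)
(c(13, m) + h)² = (-2 + 37)² = 35² = 1225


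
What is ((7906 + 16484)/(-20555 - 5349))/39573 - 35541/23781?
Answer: -674696727653/451442206088 ≈ -1.4945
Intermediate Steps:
((7906 + 16484)/(-20555 - 5349))/39573 - 35541/23781 = (24390/(-25904))*(1/39573) - 35541*1/23781 = (24390*(-1/25904))*(1/39573) - 11847/7927 = -12195/12952*1/39573 - 11847/7927 = -1355/56949944 - 11847/7927 = -674696727653/451442206088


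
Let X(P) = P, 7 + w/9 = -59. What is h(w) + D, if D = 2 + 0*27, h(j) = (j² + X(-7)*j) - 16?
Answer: 356980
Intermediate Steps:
w = -594 (w = -63 + 9*(-59) = -63 - 531 = -594)
h(j) = -16 + j² - 7*j (h(j) = (j² - 7*j) - 16 = -16 + j² - 7*j)
D = 2 (D = 2 + 0 = 2)
h(w) + D = (-16 + (-594)² - 7*(-594)) + 2 = (-16 + 352836 + 4158) + 2 = 356978 + 2 = 356980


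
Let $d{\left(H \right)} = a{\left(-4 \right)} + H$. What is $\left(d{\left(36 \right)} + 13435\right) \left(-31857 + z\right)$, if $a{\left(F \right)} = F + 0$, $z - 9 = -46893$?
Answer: $-1060405047$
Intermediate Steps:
$z = -46884$ ($z = 9 - 46893 = -46884$)
$a{\left(F \right)} = F$
$d{\left(H \right)} = -4 + H$
$\left(d{\left(36 \right)} + 13435\right) \left(-31857 + z\right) = \left(\left(-4 + 36\right) + 13435\right) \left(-31857 - 46884\right) = \left(32 + 13435\right) \left(-78741\right) = 13467 \left(-78741\right) = -1060405047$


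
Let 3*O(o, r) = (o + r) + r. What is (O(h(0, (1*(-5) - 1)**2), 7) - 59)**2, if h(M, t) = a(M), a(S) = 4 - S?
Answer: 2809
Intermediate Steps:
h(M, t) = 4 - M
O(o, r) = o/3 + 2*r/3 (O(o, r) = ((o + r) + r)/3 = (o + 2*r)/3 = o/3 + 2*r/3)
(O(h(0, (1*(-5) - 1)**2), 7) - 59)**2 = (((4 - 1*0)/3 + (2/3)*7) - 59)**2 = (((4 + 0)/3 + 14/3) - 59)**2 = (((1/3)*4 + 14/3) - 59)**2 = ((4/3 + 14/3) - 59)**2 = (6 - 59)**2 = (-53)**2 = 2809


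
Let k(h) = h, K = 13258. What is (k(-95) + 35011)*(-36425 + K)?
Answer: -808898972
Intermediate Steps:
(k(-95) + 35011)*(-36425 + K) = (-95 + 35011)*(-36425 + 13258) = 34916*(-23167) = -808898972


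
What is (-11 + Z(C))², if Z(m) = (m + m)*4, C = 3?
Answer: 169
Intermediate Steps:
Z(m) = 8*m (Z(m) = (2*m)*4 = 8*m)
(-11 + Z(C))² = (-11 + 8*3)² = (-11 + 24)² = 13² = 169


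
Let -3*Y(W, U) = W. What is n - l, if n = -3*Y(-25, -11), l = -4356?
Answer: 4331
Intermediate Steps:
Y(W, U) = -W/3
n = -25 (n = -(-1)*(-25) = -3*25/3 = -25)
n - l = -25 - 1*(-4356) = -25 + 4356 = 4331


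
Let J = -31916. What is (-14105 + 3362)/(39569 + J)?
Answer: -3581/2551 ≈ -1.4038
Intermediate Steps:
(-14105 + 3362)/(39569 + J) = (-14105 + 3362)/(39569 - 31916) = -10743/7653 = -10743*1/7653 = -3581/2551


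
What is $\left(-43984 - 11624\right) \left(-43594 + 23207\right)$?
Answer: $1133680296$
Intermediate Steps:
$\left(-43984 - 11624\right) \left(-43594 + 23207\right) = \left(-55608\right) \left(-20387\right) = 1133680296$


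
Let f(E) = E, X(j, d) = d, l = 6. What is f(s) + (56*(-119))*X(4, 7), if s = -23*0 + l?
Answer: -46642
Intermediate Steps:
s = 6 (s = -23*0 + 6 = 0 + 6 = 6)
f(s) + (56*(-119))*X(4, 7) = 6 + (56*(-119))*7 = 6 - 6664*7 = 6 - 46648 = -46642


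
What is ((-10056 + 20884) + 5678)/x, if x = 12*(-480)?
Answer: -917/320 ≈ -2.8656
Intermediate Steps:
x = -5760
((-10056 + 20884) + 5678)/x = ((-10056 + 20884) + 5678)/(-5760) = (10828 + 5678)*(-1/5760) = 16506*(-1/5760) = -917/320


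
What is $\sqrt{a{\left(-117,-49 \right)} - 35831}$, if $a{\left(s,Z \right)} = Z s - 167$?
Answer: $i \sqrt{30265} \approx 173.97 i$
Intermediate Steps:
$a{\left(s,Z \right)} = -167 + Z s$
$\sqrt{a{\left(-117,-49 \right)} - 35831} = \sqrt{\left(-167 - -5733\right) - 35831} = \sqrt{\left(-167 + 5733\right) - 35831} = \sqrt{5566 - 35831} = \sqrt{-30265} = i \sqrt{30265}$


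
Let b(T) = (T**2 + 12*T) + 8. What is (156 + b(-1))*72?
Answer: 11016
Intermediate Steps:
b(T) = 8 + T**2 + 12*T
(156 + b(-1))*72 = (156 + (8 + (-1)**2 + 12*(-1)))*72 = (156 + (8 + 1 - 12))*72 = (156 - 3)*72 = 153*72 = 11016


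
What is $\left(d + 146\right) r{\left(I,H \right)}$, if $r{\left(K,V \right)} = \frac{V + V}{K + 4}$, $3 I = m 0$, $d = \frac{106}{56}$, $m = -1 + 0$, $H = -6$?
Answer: $- \frac{12423}{28} \approx -443.68$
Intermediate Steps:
$m = -1$
$d = \frac{53}{28}$ ($d = 106 \cdot \frac{1}{56} = \frac{53}{28} \approx 1.8929$)
$I = 0$ ($I = \frac{\left(-1\right) 0}{3} = \frac{1}{3} \cdot 0 = 0$)
$r{\left(K,V \right)} = \frac{2 V}{4 + K}$
$\left(d + 146\right) r{\left(I,H \right)} = \left(\frac{53}{28} + 146\right) 2 \left(-6\right) \frac{1}{4 + 0} = \frac{4141 \cdot 2 \left(-6\right) \frac{1}{4}}{28} = \frac{4141}{28} \left(-3\right) = - \frac{12423}{28}$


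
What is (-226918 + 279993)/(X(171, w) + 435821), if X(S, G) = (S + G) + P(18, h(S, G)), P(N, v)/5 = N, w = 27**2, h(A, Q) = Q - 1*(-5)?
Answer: 53075/436811 ≈ 0.12151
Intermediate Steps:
h(A, Q) = 5 + Q (h(A, Q) = Q + 5 = 5 + Q)
w = 729
P(N, v) = 5*N
X(S, G) = 90 + G + S (X(S, G) = (S + G) + 5*18 = (G + S) + 90 = 90 + G + S)
(-226918 + 279993)/(X(171, w) + 435821) = (-226918 + 279993)/((90 + 729 + 171) + 435821) = 53075/(990 + 435821) = 53075/436811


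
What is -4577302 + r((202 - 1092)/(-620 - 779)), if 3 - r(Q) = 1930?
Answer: -4579229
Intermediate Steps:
r(Q) = -1927 (r(Q) = 3 - 1*1930 = 3 - 1930 = -1927)
-4577302 + r((202 - 1092)/(-620 - 779)) = -4577302 - 1927 = -4579229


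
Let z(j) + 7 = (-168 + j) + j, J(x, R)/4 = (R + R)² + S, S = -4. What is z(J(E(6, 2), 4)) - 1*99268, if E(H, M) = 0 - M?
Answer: -98963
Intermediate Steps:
E(H, M) = -M
J(x, R) = -16 + 16*R² (J(x, R) = 4*((R + R)² - 4) = 4*((2*R)² - 4) = 4*(4*R² - 4) = 4*(-4 + 4*R²) = -16 + 16*R²)
z(j) = -175 + 2*j (z(j) = -7 + ((-168 + j) + j) = -7 + (-168 + 2*j) = -175 + 2*j)
z(J(E(6, 2), 4)) - 1*99268 = (-175 + 2*(-16 + 16*4²)) - 1*99268 = (-175 + 2*(-16 + 16*16)) - 99268 = (-175 + 2*(-16 + 256)) - 99268 = (-175 + 2*240) - 99268 = (-175 + 480) - 99268 = 305 - 99268 = -98963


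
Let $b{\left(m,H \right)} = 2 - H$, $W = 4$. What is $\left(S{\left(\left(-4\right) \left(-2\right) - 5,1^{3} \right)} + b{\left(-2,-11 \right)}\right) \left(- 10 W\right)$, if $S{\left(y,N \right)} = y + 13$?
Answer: $-1160$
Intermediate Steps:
$S{\left(y,N \right)} = 13 + y$
$\left(S{\left(\left(-4\right) \left(-2\right) - 5,1^{3} \right)} + b{\left(-2,-11 \right)}\right) \left(- 10 W\right) = \left(\left(13 - -3\right) + \left(2 - -11\right)\right) \left(\left(-10\right) 4\right) = \left(\left(13 + \left(8 - 5\right)\right) + \left(2 + 11\right)\right) \left(-40\right) = \left(\left(13 + 3\right) + 13\right) \left(-40\right) = \left(16 + 13\right) \left(-40\right) = 29 \left(-40\right) = -1160$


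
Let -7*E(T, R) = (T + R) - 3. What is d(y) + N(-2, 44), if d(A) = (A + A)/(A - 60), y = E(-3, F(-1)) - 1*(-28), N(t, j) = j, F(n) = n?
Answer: 1306/31 ≈ 42.129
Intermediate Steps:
E(T, R) = 3/7 - R/7 - T/7 (E(T, R) = -((T + R) - 3)/7 = -((R + T) - 3)/7 = -(-3 + R + T)/7 = 3/7 - R/7 - T/7)
y = 29 (y = (3/7 - 1/7*(-1) - 1/7*(-3)) - 1*(-28) = (3/7 + 1/7 + 3/7) + 28 = 1 + 28 = 29)
d(A) = 2*A/(-60 + A) (d(A) = (2*A)/(-60 + A) = 2*A/(-60 + A))
d(y) + N(-2, 44) = 2*29/(-60 + 29) + 44 = 2*29/(-31) + 44 = 2*29*(-1/31) + 44 = -58/31 + 44 = 1306/31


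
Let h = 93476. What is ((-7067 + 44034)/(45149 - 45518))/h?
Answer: -36967/34492644 ≈ -0.0010717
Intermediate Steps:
((-7067 + 44034)/(45149 - 45518))/h = ((-7067 + 44034)/(45149 - 45518))/93476 = (36967/(-369))*(1/93476) = (36967*(-1/369))*(1/93476) = -36967/369*1/93476 = -36967/34492644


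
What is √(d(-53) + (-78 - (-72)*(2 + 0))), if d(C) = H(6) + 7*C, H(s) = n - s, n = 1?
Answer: I*√310 ≈ 17.607*I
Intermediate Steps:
H(s) = 1 - s
d(C) = -5 + 7*C (d(C) = (1 - 1*6) + 7*C = (1 - 6) + 7*C = -5 + 7*C)
√(d(-53) + (-78 - (-72)*(2 + 0))) = √((-5 + 7*(-53)) + (-78 - (-72)*(2 + 0))) = √((-5 - 371) + (-78 - (-72)*2)) = √(-376 + (-78 - 18*(-8))) = √(-376 + (-78 + 144)) = √(-376 + 66) = √(-310) = I*√310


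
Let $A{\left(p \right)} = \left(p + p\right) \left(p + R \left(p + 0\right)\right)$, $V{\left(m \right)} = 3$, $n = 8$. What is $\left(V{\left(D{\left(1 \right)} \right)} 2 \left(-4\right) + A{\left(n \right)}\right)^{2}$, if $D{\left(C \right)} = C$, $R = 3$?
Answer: $238144$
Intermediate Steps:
$A{\left(p \right)} = 8 p^{2}$ ($A{\left(p \right)} = \left(p + p\right) \left(p + 3 \left(p + 0\right)\right) = 2 p \left(p + 3 p\right) = 2 p 4 p = 8 p^{2}$)
$\left(V{\left(D{\left(1 \right)} \right)} 2 \left(-4\right) + A{\left(n \right)}\right)^{2} = \left(3 \cdot 2 \left(-4\right) + 8 \cdot 8^{2}\right)^{2} = \left(6 \left(-4\right) + 8 \cdot 64\right)^{2} = \left(-24 + 512\right)^{2} = 488^{2} = 238144$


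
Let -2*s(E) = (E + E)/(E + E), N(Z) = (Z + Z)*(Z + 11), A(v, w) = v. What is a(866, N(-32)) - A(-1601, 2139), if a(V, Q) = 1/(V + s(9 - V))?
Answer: 2771333/1731 ≈ 1601.0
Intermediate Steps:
N(Z) = 2*Z*(11 + Z) (N(Z) = (2*Z)*(11 + Z) = 2*Z*(11 + Z))
s(E) = -1/2 (s(E) = -(E + E)/(2*(E + E)) = -2*E/(2*(2*E)) = -2*E*1/(2*E)/2 = -1/2*1 = -1/2)
a(V, Q) = 1/(-1/2 + V) (a(V, Q) = 1/(V - 1/2) = 1/(-1/2 + V))
a(866, N(-32)) - A(-1601, 2139) = 2/(-1 + 2*866) - 1*(-1601) = 2/(-1 + 1732) + 1601 = 2/1731 + 1601 = 2771333/1731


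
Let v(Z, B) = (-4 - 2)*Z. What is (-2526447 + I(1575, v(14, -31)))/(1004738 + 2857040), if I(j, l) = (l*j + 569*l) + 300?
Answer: -2706243/3861778 ≈ -0.70078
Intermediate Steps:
v(Z, B) = -6*Z
I(j, l) = 300 + 569*l + j*l (I(j, l) = (j*l + 569*l) + 300 = (569*l + j*l) + 300 = 300 + 569*l + j*l)
(-2526447 + I(1575, v(14, -31)))/(1004738 + 2857040) = (-2526447 + (300 + 569*(-6*14) + 1575*(-6*14)))/(1004738 + 2857040) = (-2526447 + (300 + 569*(-84) + 1575*(-84)))/3861778 = (-2526447 + (300 - 47796 - 132300))*(1/3861778) = (-2526447 - 179796)*(1/3861778) = -2706243*1/3861778 = -2706243/3861778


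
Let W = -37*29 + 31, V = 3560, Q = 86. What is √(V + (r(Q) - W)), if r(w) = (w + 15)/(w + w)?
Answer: √34040735/86 ≈ 67.842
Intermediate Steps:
r(w) = (15 + w)/(2*w) (r(w) = (15 + w)/((2*w)) = (15 + w)*(1/(2*w)) = (15 + w)/(2*w))
W = -1042 (W = -1073 + 31 = -1042)
√(V + (r(Q) - W)) = √(3560 + ((½)*(15 + 86)/86 - 1*(-1042))) = √(3560 + ((½)*(1/86)*101 + 1042)) = √(3560 + (101/172 + 1042)) = √(3560 + 179325/172) = √(791645/172) = √34040735/86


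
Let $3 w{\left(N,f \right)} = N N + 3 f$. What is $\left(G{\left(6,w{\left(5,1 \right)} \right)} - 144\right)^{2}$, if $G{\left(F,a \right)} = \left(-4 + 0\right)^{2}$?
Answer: $16384$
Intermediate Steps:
$w{\left(N,f \right)} = f + \frac{N^{2}}{3}$ ($w{\left(N,f \right)} = \frac{N N + 3 f}{3} = \frac{N^{2} + 3 f}{3} = f + \frac{N^{2}}{3}$)
$G{\left(F,a \right)} = 16$ ($G{\left(F,a \right)} = \left(-4\right)^{2} = 16$)
$\left(G{\left(6,w{\left(5,1 \right)} \right)} - 144\right)^{2} = \left(16 - 144\right)^{2} = \left(-128\right)^{2} = 16384$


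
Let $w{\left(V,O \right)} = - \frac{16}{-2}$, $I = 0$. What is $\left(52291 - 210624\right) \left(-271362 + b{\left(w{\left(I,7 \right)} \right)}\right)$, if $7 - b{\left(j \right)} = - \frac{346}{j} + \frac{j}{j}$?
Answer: $\frac{171831046583}{4} \approx 4.2958 \cdot 10^{10}$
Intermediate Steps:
$w{\left(V,O \right)} = 8$ ($w{\left(V,O \right)} = \left(-16\right) \left(- \frac{1}{2}\right) = 8$)
$b{\left(j \right)} = 6 + \frac{346}{j}$ ($b{\left(j \right)} = 7 - \left(- \frac{346}{j} + \frac{j}{j}\right) = 7 - \left(- \frac{346}{j} + 1\right) = 7 - \left(1 - \frac{346}{j}\right) = 6 + \frac{346}{j}$)
$\left(52291 - 210624\right) \left(-271362 + b{\left(w{\left(I,7 \right)} \right)}\right) = \left(52291 - 210624\right) \left(-271362 + \left(6 + \frac{346}{8}\right)\right) = - 158333 \left(-271362 + \left(6 + 346 \cdot \frac{1}{8}\right)\right) = - 158333 \left(-271362 + \left(6 + \frac{173}{4}\right)\right) = - 158333 \left(-271362 + \frac{197}{4}\right) = \left(-158333\right) \left(- \frac{1085251}{4}\right) = \frac{171831046583}{4}$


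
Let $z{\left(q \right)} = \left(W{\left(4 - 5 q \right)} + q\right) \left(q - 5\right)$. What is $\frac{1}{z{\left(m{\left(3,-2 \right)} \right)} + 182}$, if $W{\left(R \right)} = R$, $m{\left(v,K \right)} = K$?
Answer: $\frac{1}{98} \approx 0.010204$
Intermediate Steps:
$z{\left(q \right)} = \left(-5 + q\right) \left(4 - 4 q\right)$ ($z{\left(q \right)} = \left(\left(4 - 5 q\right) + q\right) \left(q - 5\right) = \left(4 - 4 q\right) \left(-5 + q\right) = \left(-5 + q\right) \left(4 - 4 q\right)$)
$\frac{1}{z{\left(m{\left(3,-2 \right)} \right)} + 182} = \frac{1}{\left(-20 - 4 \left(-2\right)^{2} + 24 \left(-2\right)\right) + 182} = \frac{1}{\left(-20 - 16 - 48\right) + 182} = \frac{1}{-84 + 182} = \frac{1}{98}$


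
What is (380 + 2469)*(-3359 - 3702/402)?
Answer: -642933830/67 ≈ -9.5960e+6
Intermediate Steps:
(380 + 2469)*(-3359 - 3702/402) = 2849*(-3359 - 3702*1/402) = 2849*(-3359 - 617/67) = 2849*(-225670/67) = -642933830/67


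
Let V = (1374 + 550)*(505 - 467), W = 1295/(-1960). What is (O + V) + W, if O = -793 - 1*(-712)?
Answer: 4089699/56 ≈ 73030.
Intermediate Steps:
W = -37/56 (W = 1295*(-1/1960) = -37/56 ≈ -0.66071)
V = 73112 (V = 1924*38 = 73112)
O = -81 (O = -793 + 712 = -81)
(O + V) + W = (-81 + 73112) - 37/56 = 73031 - 37/56 = 4089699/56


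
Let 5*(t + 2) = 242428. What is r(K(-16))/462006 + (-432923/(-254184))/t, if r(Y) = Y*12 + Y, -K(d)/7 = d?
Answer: 1679944524103/527189715666768 ≈ 0.0031866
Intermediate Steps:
K(d) = -7*d
t = 242418/5 (t = -2 + (1/5)*242428 = -2 + 242428/5 = 242418/5 ≈ 48484.)
r(Y) = 13*Y (r(Y) = 12*Y + Y = 13*Y)
r(K(-16))/462006 + (-432923/(-254184))/t = (13*(-7*(-16)))/462006 + (-432923/(-254184))/(242418/5) = (13*112)*(1/462006) - 432923*(-1/254184)*(5/242418) = 1456*(1/462006) + (432923/254184)*(5/242418) = 728/231003 + 2164615/61618776912 = 1679944524103/527189715666768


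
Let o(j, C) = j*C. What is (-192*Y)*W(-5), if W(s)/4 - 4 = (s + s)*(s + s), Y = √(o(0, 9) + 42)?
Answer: -79872*√42 ≈ -5.1763e+5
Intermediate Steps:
o(j, C) = C*j
Y = √42 (Y = √(9*0 + 42) = √(0 + 42) = √42 ≈ 6.4807)
W(s) = 16 + 16*s² (W(s) = 16 + 4*((s + s)*(s + s)) = 16 + 4*((2*s)*(2*s)) = 16 + 4*(4*s²) = 16 + 16*s²)
(-192*Y)*W(-5) = (-192*√42)*(16 + 16*(-5)²) = (-192*√42)*(16 + 16*25) = (-192*√42)*(16 + 400) = -192*√42*416 = -79872*√42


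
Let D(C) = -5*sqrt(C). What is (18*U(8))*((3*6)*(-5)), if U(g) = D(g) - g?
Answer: 12960 + 16200*sqrt(2) ≈ 35870.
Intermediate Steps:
U(g) = -g - 5*sqrt(g) (U(g) = -5*sqrt(g) - g = -g - 5*sqrt(g))
(18*U(8))*((3*6)*(-5)) = (18*(-1*8 - 10*sqrt(2)))*((3*6)*(-5)) = (18*(-8 - 10*sqrt(2)))*(18*(-5)) = (18*(-8 - 10*sqrt(2)))*(-90) = (-144 - 180*sqrt(2))*(-90) = 12960 + 16200*sqrt(2)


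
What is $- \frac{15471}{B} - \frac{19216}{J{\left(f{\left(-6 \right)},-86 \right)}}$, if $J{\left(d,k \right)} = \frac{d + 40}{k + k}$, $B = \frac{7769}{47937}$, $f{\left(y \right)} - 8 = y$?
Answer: $- \frac{2735436923}{163149} \approx -16767.0$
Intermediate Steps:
$f{\left(y \right)} = 8 + y$
$B = \frac{7769}{47937}$ ($B = 7769 \cdot \frac{1}{47937} = \frac{7769}{47937} \approx 0.16207$)
$J{\left(d,k \right)} = \frac{40 + d}{2 k}$
$- \frac{15471}{B} - \frac{19216}{J{\left(f{\left(-6 \right)},-86 \right)}} = - \frac{15471}{\frac{7769}{47937}} - \frac{19216}{\frac{1}{2} \frac{1}{-86} \left(40 + \left(8 - 6\right)\right)} = \left(-15471\right) \frac{47937}{7769} - \frac{19216}{\frac{1}{2} \left(- \frac{1}{86}\right) \left(40 + 2\right)} = - \frac{741633327}{7769} - \frac{19216}{\frac{1}{2} \left(- \frac{1}{86}\right) 42} = - \frac{741633327}{7769} - \frac{19216}{- \frac{21}{86}} = - \frac{741633327}{7769} - - \frac{1652576}{21} = - \frac{741633327}{7769} + \frac{1652576}{21} = - \frac{2735436923}{163149}$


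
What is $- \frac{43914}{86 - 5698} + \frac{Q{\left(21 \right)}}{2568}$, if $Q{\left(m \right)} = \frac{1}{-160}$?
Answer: $\frac{4510844677}{576464640} \approx 7.825$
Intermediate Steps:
$Q{\left(m \right)} = - \frac{1}{160}$
$- \frac{43914}{86 - 5698} + \frac{Q{\left(21 \right)}}{2568} = - \frac{43914}{86 - 5698} - \frac{1}{160 \cdot 2568} = - \frac{43914}{86 - 5698} - \frac{1}{410880} = - \frac{43914}{-5612} - \frac{1}{410880} = \left(-43914\right) \left(- \frac{1}{5612}\right) - \frac{1}{410880} = \frac{21957}{2806} - \frac{1}{410880} = \frac{4510844677}{576464640}$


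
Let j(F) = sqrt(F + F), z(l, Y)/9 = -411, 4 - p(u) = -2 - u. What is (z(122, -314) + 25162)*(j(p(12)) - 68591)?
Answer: -1472039855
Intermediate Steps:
p(u) = 6 + u (p(u) = 4 - (-2 - u) = 4 + (2 + u) = 6 + u)
z(l, Y) = -3699 (z(l, Y) = 9*(-411) = -3699)
j(F) = sqrt(2)*sqrt(F) (j(F) = sqrt(2*F) = sqrt(2)*sqrt(F))
(z(122, -314) + 25162)*(j(p(12)) - 68591) = (-3699 + 25162)*(sqrt(2)*sqrt(6 + 12) - 68591) = 21463*(sqrt(2)*sqrt(18) - 68591) = 21463*(sqrt(2)*(3*sqrt(2)) - 68591) = 21463*(6 - 68591) = 21463*(-68585) = -1472039855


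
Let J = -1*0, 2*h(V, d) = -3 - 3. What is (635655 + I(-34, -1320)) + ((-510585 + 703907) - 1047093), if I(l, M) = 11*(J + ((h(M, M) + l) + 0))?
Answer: -218523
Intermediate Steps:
h(V, d) = -3 (h(V, d) = (-3 - 3)/2 = (½)*(-6) = -3)
J = 0
I(l, M) = -33 + 11*l (I(l, M) = 11*(0 + ((-3 + l) + 0)) = 11*(0 + (-3 + l)) = 11*(-3 + l) = -33 + 11*l)
(635655 + I(-34, -1320)) + ((-510585 + 703907) - 1047093) = (635655 + (-33 + 11*(-34))) + ((-510585 + 703907) - 1047093) = (635655 + (-33 - 374)) + (193322 - 1047093) = (635655 - 407) - 853771 = 635248 - 853771 = -218523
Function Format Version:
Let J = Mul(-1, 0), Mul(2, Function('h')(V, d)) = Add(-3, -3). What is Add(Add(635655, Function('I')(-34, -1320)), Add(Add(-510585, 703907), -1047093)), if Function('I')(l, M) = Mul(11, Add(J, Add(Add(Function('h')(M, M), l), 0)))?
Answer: -218523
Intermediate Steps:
Function('h')(V, d) = -3 (Function('h')(V, d) = Mul(Rational(1, 2), Add(-3, -3)) = Mul(Rational(1, 2), -6) = -3)
J = 0
Function('I')(l, M) = Add(-33, Mul(11, l)) (Function('I')(l, M) = Mul(11, Add(0, Add(Add(-3, l), 0))) = Mul(11, Add(0, Add(-3, l))) = Mul(11, Add(-3, l)) = Add(-33, Mul(11, l)))
Add(Add(635655, Function('I')(-34, -1320)), Add(Add(-510585, 703907), -1047093)) = Add(Add(635655, Add(-33, Mul(11, -34))), Add(Add(-510585, 703907), -1047093)) = Add(Add(635655, Add(-33, -374)), Add(193322, -1047093)) = Add(Add(635655, -407), -853771) = Add(635248, -853771) = -218523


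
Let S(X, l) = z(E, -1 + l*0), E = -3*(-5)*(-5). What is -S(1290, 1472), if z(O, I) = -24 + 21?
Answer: 3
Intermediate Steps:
E = -75 (E = 15*(-5) = -75)
z(O, I) = -3
S(X, l) = -3
-S(1290, 1472) = -1*(-3) = 3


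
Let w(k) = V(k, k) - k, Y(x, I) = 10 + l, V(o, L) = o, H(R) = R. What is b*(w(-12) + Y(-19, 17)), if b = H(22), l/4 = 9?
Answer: 1012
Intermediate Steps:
l = 36 (l = 4*9 = 36)
b = 22
Y(x, I) = 46 (Y(x, I) = 10 + 36 = 46)
w(k) = 0 (w(k) = k - k = 0)
b*(w(-12) + Y(-19, 17)) = 22*(0 + 46) = 22*46 = 1012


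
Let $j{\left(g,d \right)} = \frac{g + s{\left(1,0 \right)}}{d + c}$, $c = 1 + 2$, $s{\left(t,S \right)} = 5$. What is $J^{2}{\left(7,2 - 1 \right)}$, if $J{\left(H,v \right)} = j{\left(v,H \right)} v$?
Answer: $\frac{9}{25} \approx 0.36$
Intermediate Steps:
$c = 3$
$j{\left(g,d \right)} = \frac{5 + g}{3 + d}$ ($j{\left(g,d \right)} = \frac{g + 5}{d + 3} = \frac{5 + g}{3 + d}$)
$J{\left(H,v \right)} = \frac{v \left(5 + v\right)}{3 + H}$ ($J{\left(H,v \right)} = \frac{5 + v}{3 + H} v = \frac{v \left(5 + v\right)}{3 + H}$)
$J^{2}{\left(7,2 - 1 \right)} = \left(\frac{\left(2 - 1\right) \left(5 + \left(2 - 1\right)\right)}{3 + 7}\right)^{2} = \left(\frac{\left(2 - 1\right) \left(5 + \left(2 - 1\right)\right)}{10}\right)^{2} = \left(1 \cdot \frac{1}{10} \left(5 + 1\right)\right)^{2} = \left(1 \cdot \frac{1}{10} \cdot 6\right)^{2} = \left(\frac{3}{5}\right)^{2} = \frac{9}{25}$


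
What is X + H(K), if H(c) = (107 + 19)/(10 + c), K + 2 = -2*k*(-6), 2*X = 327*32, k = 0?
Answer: 20991/4 ≈ 5247.8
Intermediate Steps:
X = 5232 (X = (327*32)/2 = (½)*10464 = 5232)
K = -2 (K = -2 - 2*0*(-6) = -2 + 0*(-6) = -2 + 0 = -2)
H(c) = 126/(10 + c)
X + H(K) = 5232 + 126/(10 - 2) = 5232 + 126/8 = 5232 + 126*(⅛) = 5232 + 63/4 = 20991/4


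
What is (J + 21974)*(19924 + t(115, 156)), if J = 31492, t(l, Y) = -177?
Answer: 1055793102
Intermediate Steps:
(J + 21974)*(19924 + t(115, 156)) = (31492 + 21974)*(19924 - 177) = 53466*19747 = 1055793102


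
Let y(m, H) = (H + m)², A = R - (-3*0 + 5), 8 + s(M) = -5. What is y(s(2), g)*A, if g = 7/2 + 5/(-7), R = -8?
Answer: -265837/196 ≈ -1356.3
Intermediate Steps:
s(M) = -13 (s(M) = -8 - 5 = -13)
g = 39/14 (g = 7*(½) + 5*(-⅐) = 7/2 - 5/7 = 39/14 ≈ 2.7857)
A = -13 (A = -8 - (-3*0 + 5) = -8 - (0 + 5) = -8 - 1*5 = -8 - 5 = -13)
y(s(2), g)*A = (39/14 - 13)²*(-13) = (-143/14)²*(-13) = (20449/196)*(-13) = -265837/196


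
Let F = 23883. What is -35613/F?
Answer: -11871/7961 ≈ -1.4911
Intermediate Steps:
-35613/F = -35613/23883 = -35613*1/23883 = -11871/7961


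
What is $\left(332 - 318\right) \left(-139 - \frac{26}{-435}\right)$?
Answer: $- \frac{846146}{435} \approx -1945.2$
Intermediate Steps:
$\left(332 - 318\right) \left(-139 - \frac{26}{-435}\right) = \left(332 - 318\right) \left(-139 - - \frac{26}{435}\right) = 14 \left(-139 + \frac{26}{435}\right) = 14 \left(- \frac{60439}{435}\right) = - \frac{846146}{435}$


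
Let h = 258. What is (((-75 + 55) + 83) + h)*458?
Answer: 147018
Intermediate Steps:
(((-75 + 55) + 83) + h)*458 = (((-75 + 55) + 83) + 258)*458 = ((-20 + 83) + 258)*458 = (63 + 258)*458 = 321*458 = 147018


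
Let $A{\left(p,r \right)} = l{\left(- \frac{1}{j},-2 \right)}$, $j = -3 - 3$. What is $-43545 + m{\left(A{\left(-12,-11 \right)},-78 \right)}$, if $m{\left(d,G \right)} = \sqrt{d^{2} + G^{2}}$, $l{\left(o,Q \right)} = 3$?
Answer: $-43545 + 3 \sqrt{677} \approx -43467.0$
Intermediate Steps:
$j = -6$ ($j = -3 - 3 = -6$)
$A{\left(p,r \right)} = 3$
$m{\left(d,G \right)} = \sqrt{G^{2} + d^{2}}$
$-43545 + m{\left(A{\left(-12,-11 \right)},-78 \right)} = -43545 + \sqrt{\left(-78\right)^{2} + 3^{2}} = -43545 + \sqrt{6084 + 9} = -43545 + \sqrt{6093} = -43545 + 3 \sqrt{677}$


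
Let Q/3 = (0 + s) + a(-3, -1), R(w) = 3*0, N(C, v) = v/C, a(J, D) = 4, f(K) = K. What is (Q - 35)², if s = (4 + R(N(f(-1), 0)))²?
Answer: 625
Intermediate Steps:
R(w) = 0
s = 16 (s = (4 + 0)² = 4² = 16)
Q = 60 (Q = 3*((0 + 16) + 4) = 3*(16 + 4) = 3*20 = 60)
(Q - 35)² = (60 - 35)² = 25² = 625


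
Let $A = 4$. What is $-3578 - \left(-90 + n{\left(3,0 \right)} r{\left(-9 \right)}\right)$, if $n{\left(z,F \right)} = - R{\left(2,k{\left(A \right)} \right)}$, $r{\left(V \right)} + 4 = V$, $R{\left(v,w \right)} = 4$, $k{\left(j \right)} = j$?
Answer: $-3540$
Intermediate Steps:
$r{\left(V \right)} = -4 + V$
$n{\left(z,F \right)} = -4$ ($n{\left(z,F \right)} = \left(-1\right) 4 = -4$)
$-3578 - \left(-90 + n{\left(3,0 \right)} r{\left(-9 \right)}\right) = -3578 - \left(-90 - 4 \left(-4 - 9\right)\right) = -3578 - \left(-90 - -52\right) = -3578 - \left(-90 + 52\right) = -3578 - -38 = -3578 + 38 = -3540$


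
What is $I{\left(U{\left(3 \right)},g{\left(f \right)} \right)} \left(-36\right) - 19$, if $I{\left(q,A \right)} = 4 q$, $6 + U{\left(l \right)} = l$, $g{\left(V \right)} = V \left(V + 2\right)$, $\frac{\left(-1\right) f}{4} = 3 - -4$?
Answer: $413$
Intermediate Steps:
$f = -28$ ($f = - 4 \left(3 - -4\right) = - 4 \left(3 + 4\right) = \left(-4\right) 7 = -28$)
$g{\left(V \right)} = V \left(2 + V\right)$
$U{\left(l \right)} = -6 + l$
$I{\left(U{\left(3 \right)},g{\left(f \right)} \right)} \left(-36\right) - 19 = 4 \left(-6 + 3\right) \left(-36\right) - 19 = 4 \left(-3\right) \left(-36\right) - 19 = \left(-12\right) \left(-36\right) - 19 = 432 - 19 = 413$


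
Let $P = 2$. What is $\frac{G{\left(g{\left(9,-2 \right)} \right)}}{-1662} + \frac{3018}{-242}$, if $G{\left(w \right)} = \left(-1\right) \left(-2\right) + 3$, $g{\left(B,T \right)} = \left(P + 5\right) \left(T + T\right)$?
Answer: $- \frac{2508563}{201102} \approx -12.474$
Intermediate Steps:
$g{\left(B,T \right)} = 14 T$ ($g{\left(B,T \right)} = \left(2 + 5\right) \left(T + T\right) = 7 \cdot 2 T = 14 T$)
$G{\left(w \right)} = 5$ ($G{\left(w \right)} = 2 + 3 = 5$)
$\frac{G{\left(g{\left(9,-2 \right)} \right)}}{-1662} + \frac{3018}{-242} = \frac{5}{-1662} + \frac{3018}{-242} = 5 \left(- \frac{1}{1662}\right) + 3018 \left(- \frac{1}{242}\right) = - \frac{5}{1662} - \frac{1509}{121} = - \frac{2508563}{201102}$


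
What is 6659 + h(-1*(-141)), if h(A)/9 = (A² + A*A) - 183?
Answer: 362870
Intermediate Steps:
h(A) = -1647 + 18*A² (h(A) = 9*((A² + A*A) - 183) = 9*((A² + A²) - 183) = 9*(2*A² - 183) = 9*(-183 + 2*A²) = -1647 + 18*A²)
6659 + h(-1*(-141)) = 6659 + (-1647 + 18*(-1*(-141))²) = 6659 + (-1647 + 18*141²) = 6659 + (-1647 + 18*19881) = 6659 + (-1647 + 357858) = 6659 + 356211 = 362870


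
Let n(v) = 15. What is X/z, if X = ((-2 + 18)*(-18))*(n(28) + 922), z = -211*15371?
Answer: 269856/3243281 ≈ 0.083205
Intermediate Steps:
z = -3243281
X = -269856 (X = ((-2 + 18)*(-18))*(15 + 922) = (16*(-18))*937 = -288*937 = -269856)
X/z = -269856/(-3243281) = -269856*(-1/3243281) = 269856/3243281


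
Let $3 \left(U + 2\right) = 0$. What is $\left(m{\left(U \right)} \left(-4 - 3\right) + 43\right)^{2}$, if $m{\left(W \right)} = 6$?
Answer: $1$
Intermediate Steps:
$U = -2$ ($U = -2 + \frac{1}{3} \cdot 0 = -2 + 0 = -2$)
$\left(m{\left(U \right)} \left(-4 - 3\right) + 43\right)^{2} = \left(6 \left(-4 - 3\right) + 43\right)^{2} = \left(6 \left(-7\right) + 43\right)^{2} = \left(-42 + 43\right)^{2} = 1^{2} = 1$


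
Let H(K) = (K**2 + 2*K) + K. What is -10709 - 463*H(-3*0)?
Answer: -10709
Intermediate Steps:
H(K) = K**2 + 3*K
-10709 - 463*H(-3*0) = -10709 - 463*(-3*0)*(3 - 3*0) = -10709 - 463*0*(3 + 0) = -10709 - 463*0*3 = -10709 - 463*0 = -10709 - 1*0 = -10709 + 0 = -10709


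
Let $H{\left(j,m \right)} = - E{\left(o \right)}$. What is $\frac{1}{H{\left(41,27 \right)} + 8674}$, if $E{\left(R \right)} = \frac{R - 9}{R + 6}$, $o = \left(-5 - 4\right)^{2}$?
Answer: $\frac{29}{251522} \approx 0.0001153$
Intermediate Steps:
$o = 81$ ($o = \left(-9\right)^{2} = 81$)
$E{\left(R \right)} = \frac{-9 + R}{6 + R}$
$H{\left(j,m \right)} = - \frac{24}{29}$ ($H{\left(j,m \right)} = - \frac{-9 + 81}{6 + 81} = - \frac{72}{87} = \left(-1\right) \frac{24}{29} = - \frac{24}{29}$)
$\frac{1}{H{\left(41,27 \right)} + 8674} = \frac{1}{- \frac{24}{29} + 8674} = \frac{1}{\frac{251522}{29}} = \frac{29}{251522}$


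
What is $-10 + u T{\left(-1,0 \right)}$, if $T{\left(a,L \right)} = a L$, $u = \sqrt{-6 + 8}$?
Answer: $-10$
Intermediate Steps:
$u = \sqrt{2} \approx 1.4142$
$T{\left(a,L \right)} = L a$
$-10 + u T{\left(-1,0 \right)} = -10 + \sqrt{2} \cdot 0 \left(-1\right) = -10 + \sqrt{2} \cdot 0 = -10 + 0 = -10$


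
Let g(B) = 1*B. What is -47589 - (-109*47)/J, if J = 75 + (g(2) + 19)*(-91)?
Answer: -87378527/1836 ≈ -47592.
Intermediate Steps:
g(B) = B
J = -1836 (J = 75 + (2 + 19)*(-91) = 75 + 21*(-91) = 75 - 1911 = -1836)
-47589 - (-109*47)/J = -47589 - (-109*47)/(-1836) = -47589 - (-5123)*(-1)/1836 = -47589 - 1*5123/1836 = -47589 - 5123/1836 = -87378527/1836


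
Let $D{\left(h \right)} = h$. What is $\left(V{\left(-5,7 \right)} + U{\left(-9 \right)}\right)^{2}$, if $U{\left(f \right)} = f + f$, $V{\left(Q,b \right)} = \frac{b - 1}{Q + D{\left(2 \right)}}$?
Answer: $400$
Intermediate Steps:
$V{\left(Q,b \right)} = \frac{-1 + b}{2 + Q}$ ($V{\left(Q,b \right)} = \frac{b - 1}{Q + 2} = \frac{-1 + b}{2 + Q}$)
$U{\left(f \right)} = 2 f$
$\left(V{\left(-5,7 \right)} + U{\left(-9 \right)}\right)^{2} = \left(\frac{-1 + 7}{2 - 5} + 2 \left(-9\right)\right)^{2} = \left(\frac{1}{-3} \cdot 6 - 18\right)^{2} = \left(\left(- \frac{1}{3}\right) 6 - 18\right)^{2} = \left(-2 - 18\right)^{2} = \left(-20\right)^{2} = 400$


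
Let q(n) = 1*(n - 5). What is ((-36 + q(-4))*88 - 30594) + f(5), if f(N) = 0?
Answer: -34554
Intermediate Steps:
q(n) = -5 + n (q(n) = 1*(-5 + n) = -5 + n)
((-36 + q(-4))*88 - 30594) + f(5) = ((-36 + (-5 - 4))*88 - 30594) + 0 = ((-36 - 9)*88 - 30594) + 0 = (-45*88 - 30594) + 0 = (-3960 - 30594) + 0 = -34554 + 0 = -34554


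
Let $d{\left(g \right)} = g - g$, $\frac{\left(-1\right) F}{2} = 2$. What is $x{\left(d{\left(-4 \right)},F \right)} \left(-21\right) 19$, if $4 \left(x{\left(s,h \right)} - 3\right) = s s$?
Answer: $-1197$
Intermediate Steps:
$F = -4$ ($F = \left(-2\right) 2 = -4$)
$d{\left(g \right)} = 0$
$x{\left(s,h \right)} = 3 + \frac{s^{2}}{4}$ ($x{\left(s,h \right)} = 3 + \frac{s s}{4} = 3 + \frac{s^{2}}{4}$)
$x{\left(d{\left(-4 \right)},F \right)} \left(-21\right) 19 = \left(3 + \frac{0^{2}}{4}\right) \left(-21\right) 19 = \left(3 + \frac{1}{4} \cdot 0\right) \left(-21\right) 19 = \left(3 + 0\right) \left(-21\right) 19 = 3 \left(-21\right) 19 = \left(-63\right) 19 = -1197$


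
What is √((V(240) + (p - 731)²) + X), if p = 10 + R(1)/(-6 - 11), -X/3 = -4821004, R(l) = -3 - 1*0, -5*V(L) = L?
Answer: 26*√6405262/17 ≈ 3870.7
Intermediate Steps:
V(L) = -L/5
R(l) = -3 (R(l) = -3 + 0 = -3)
X = 14463012 (X = -3*(-4821004) = 14463012)
p = 173/17 (p = 10 - 3/(-6 - 11) = 10 - 3/(-17) = 10 - 3*(-1/17) = 10 + 3/17 = 173/17 ≈ 10.176)
√((V(240) + (p - 731)²) + X) = √((-⅕*240 + (173/17 - 731)²) + 14463012) = √((-48 + (-12254/17)²) + 14463012) = √((-48 + 150160516/289) + 14463012) = √(150146644/289 + 14463012) = √(4329957112/289) = 26*√6405262/17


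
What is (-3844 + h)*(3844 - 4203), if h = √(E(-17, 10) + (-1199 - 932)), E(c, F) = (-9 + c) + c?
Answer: 1379996 - 359*I*√2174 ≈ 1.38e+6 - 16739.0*I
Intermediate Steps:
E(c, F) = -9 + 2*c
h = I*√2174 (h = √((-9 + 2*(-17)) + (-1199 - 932)) = √((-9 - 34) - 2131) = √(-43 - 2131) = √(-2174) = I*√2174 ≈ 46.626*I)
(-3844 + h)*(3844 - 4203) = (-3844 + I*√2174)*(3844 - 4203) = (-3844 + I*√2174)*(-359) = 1379996 - 359*I*√2174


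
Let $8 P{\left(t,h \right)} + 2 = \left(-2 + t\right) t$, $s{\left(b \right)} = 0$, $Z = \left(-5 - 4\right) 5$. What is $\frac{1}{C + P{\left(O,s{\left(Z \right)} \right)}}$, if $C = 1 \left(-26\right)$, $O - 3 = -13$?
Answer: $- \frac{4}{45} \approx -0.088889$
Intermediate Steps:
$Z = -45$ ($Z = \left(-9\right) 5 = -45$)
$O = -10$ ($O = 3 - 13 = -10$)
$C = -26$
$P{\left(t,h \right)} = - \frac{1}{4} + \frac{t \left(-2 + t\right)}{8}$ ($P{\left(t,h \right)} = - \frac{1}{4} + \frac{\left(-2 + t\right) t}{8} = - \frac{1}{4} + \frac{t \left(-2 + t\right)}{8}$)
$\frac{1}{C + P{\left(O,s{\left(Z \right)} \right)}} = \frac{1}{-26 - \left(- \frac{9}{4} - \frac{25}{2}\right)} = \frac{1}{-26 + \left(- \frac{1}{4} + \frac{5}{2} + \frac{1}{8} \cdot 100\right)} = \frac{1}{-26 + \left(- \frac{1}{4} + \frac{5}{2} + \frac{25}{2}\right)} = \frac{1}{-26 + \frac{59}{4}} = \frac{1}{- \frac{45}{4}} = - \frac{4}{45}$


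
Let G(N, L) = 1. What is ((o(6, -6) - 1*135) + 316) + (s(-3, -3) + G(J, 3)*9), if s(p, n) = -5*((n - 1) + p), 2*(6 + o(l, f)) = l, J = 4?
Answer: 222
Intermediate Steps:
o(l, f) = -6 + l/2
s(p, n) = 5 - 5*n - 5*p (s(p, n) = -5*((-1 + n) + p) = -5*(-1 + n + p) = 5 - 5*n - 5*p)
((o(6, -6) - 1*135) + 316) + (s(-3, -3) + G(J, 3)*9) = (((-6 + (½)*6) - 1*135) + 316) + ((5 - 5*(-3) - 5*(-3)) + 1*9) = (((-6 + 3) - 135) + 316) + ((5 + 15 + 15) + 9) = ((-3 - 135) + 316) + (35 + 9) = (-138 + 316) + 44 = 178 + 44 = 222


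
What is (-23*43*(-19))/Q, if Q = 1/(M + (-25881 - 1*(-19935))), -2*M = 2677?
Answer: -273766079/2 ≈ -1.3688e+8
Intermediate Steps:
M = -2677/2 (M = -½*2677 = -2677/2 ≈ -1338.5)
Q = -2/14569 (Q = 1/(-2677/2 + (-25881 - 1*(-19935))) = 1/(-2677/2 + (-25881 + 19935)) = 1/(-2677/2 - 5946) = 1/(-14569/2) = -2/14569 ≈ -0.00013728)
(-23*43*(-19))/Q = (-23*43*(-19))/(-2/14569) = -989*(-19)*(-14569/2) = 18791*(-14569/2) = -273766079/2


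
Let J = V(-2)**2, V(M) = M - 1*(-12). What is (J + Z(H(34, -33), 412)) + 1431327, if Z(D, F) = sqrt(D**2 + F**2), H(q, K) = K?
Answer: 1431427 + sqrt(170833) ≈ 1.4318e+6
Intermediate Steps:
V(M) = 12 + M (V(M) = M + 12 = 12 + M)
J = 100 (J = (12 - 2)**2 = 10**2 = 100)
(J + Z(H(34, -33), 412)) + 1431327 = (100 + sqrt((-33)**2 + 412**2)) + 1431327 = (100 + sqrt(1089 + 169744)) + 1431327 = (100 + sqrt(170833)) + 1431327 = 1431427 + sqrt(170833)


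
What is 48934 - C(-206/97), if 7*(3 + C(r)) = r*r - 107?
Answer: 460585994/9409 ≈ 48952.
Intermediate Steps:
C(r) = -128/7 + r²/7 (C(r) = -3 + (r*r - 107)/7 = -3 + (r² - 107)/7 = -3 + (-107 + r²)/7 = -3 + (-107/7 + r²/7) = -128/7 + r²/7)
48934 - C(-206/97) = 48934 - (-128/7 + (-206/97)²/7) = 48934 - (-128/7 + (⅐)*(42436/9409)) = 48934 - (-128/7 + 42436/65863) = 48934 - 1*(-165988/9409) = 48934 + 165988/9409 = 460585994/9409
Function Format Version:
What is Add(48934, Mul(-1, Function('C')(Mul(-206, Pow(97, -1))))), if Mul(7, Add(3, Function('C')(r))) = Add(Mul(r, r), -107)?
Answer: Rational(460585994, 9409) ≈ 48952.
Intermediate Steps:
Function('C')(r) = Add(Rational(-128, 7), Mul(Rational(1, 7), Pow(r, 2))) (Function('C')(r) = Add(-3, Mul(Rational(1, 7), Add(Mul(r, r), -107))) = Add(-3, Mul(Rational(1, 7), Add(Pow(r, 2), -107))) = Add(-3, Mul(Rational(1, 7), Add(-107, Pow(r, 2)))) = Add(-3, Add(Rational(-107, 7), Mul(Rational(1, 7), Pow(r, 2)))) = Add(Rational(-128, 7), Mul(Rational(1, 7), Pow(r, 2))))
Add(48934, Mul(-1, Function('C')(Mul(-206, Pow(97, -1))))) = Add(48934, Mul(-1, Add(Rational(-128, 7), Mul(Rational(1, 7), Pow(Mul(-206, Pow(97, -1)), 2))))) = Add(48934, Mul(-1, Add(Rational(-128, 7), Mul(Rational(1, 7), Pow(Mul(-206, Rational(1, 97)), 2))))) = Add(48934, Mul(-1, Add(Rational(-128, 7), Mul(Rational(1, 7), Pow(Rational(-206, 97), 2))))) = Add(48934, Mul(-1, Add(Rational(-128, 7), Mul(Rational(1, 7), Rational(42436, 9409))))) = Add(48934, Mul(-1, Add(Rational(-128, 7), Rational(42436, 65863)))) = Add(48934, Mul(-1, Rational(-165988, 9409))) = Add(48934, Rational(165988, 9409)) = Rational(460585994, 9409)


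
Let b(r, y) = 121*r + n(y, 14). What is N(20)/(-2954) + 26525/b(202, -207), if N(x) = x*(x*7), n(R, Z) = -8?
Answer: 709975/5155574 ≈ 0.13771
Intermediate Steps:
N(x) = 7*x**2 (N(x) = x*(7*x) = 7*x**2)
b(r, y) = -8 + 121*r (b(r, y) = 121*r - 8 = -8 + 121*r)
N(20)/(-2954) + 26525/b(202, -207) = (7*20**2)/(-2954) + 26525/(-8 + 121*202) = (7*400)*(-1/2954) + 26525/(-8 + 24442) = 2800*(-1/2954) + 26525/24434 = -200/211 + 26525*(1/24434) = -200/211 + 26525/24434 = 709975/5155574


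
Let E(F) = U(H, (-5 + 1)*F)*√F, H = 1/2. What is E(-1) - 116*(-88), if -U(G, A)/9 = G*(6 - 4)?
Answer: 10208 - 9*I ≈ 10208.0 - 9.0*I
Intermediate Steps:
H = ½ ≈ 0.50000
U(G, A) = -18*G (U(G, A) = -9*G*(6 - 4) = -9*G*2 = -18*G)
E(F) = -9*√F (E(F) = (-18*½)*√F = -9*√F)
E(-1) - 116*(-88) = -9*I - 116*(-88) = -9*I + 10208 = 10208 - 9*I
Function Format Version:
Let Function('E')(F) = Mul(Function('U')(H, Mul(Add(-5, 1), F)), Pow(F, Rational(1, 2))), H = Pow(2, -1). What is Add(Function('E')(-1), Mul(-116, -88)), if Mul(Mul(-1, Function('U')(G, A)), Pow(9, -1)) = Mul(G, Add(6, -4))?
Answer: Add(10208, Mul(-9, I)) ≈ Add(10208., Mul(-9.0000, I))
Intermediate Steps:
H = Rational(1, 2) ≈ 0.50000
Function('U')(G, A) = Mul(-18, G) (Function('U')(G, A) = Mul(-9, Mul(G, Add(6, -4))) = Mul(-9, Mul(G, 2)) = Mul(-9, Mul(2, G)) = Mul(-18, G))
Function('E')(F) = Mul(-9, Pow(F, Rational(1, 2))) (Function('E')(F) = Mul(Mul(-18, Rational(1, 2)), Pow(F, Rational(1, 2))) = Mul(-9, Pow(F, Rational(1, 2))))
Add(Function('E')(-1), Mul(-116, -88)) = Add(Mul(-9, Pow(-1, Rational(1, 2))), Mul(-116, -88)) = Add(Mul(-9, I), 10208) = Add(10208, Mul(-9, I))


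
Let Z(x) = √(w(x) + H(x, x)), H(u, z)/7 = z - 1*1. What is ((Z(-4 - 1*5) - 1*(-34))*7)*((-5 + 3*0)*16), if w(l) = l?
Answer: -19040 - 560*I*√79 ≈ -19040.0 - 4977.4*I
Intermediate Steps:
H(u, z) = -7 + 7*z (H(u, z) = 7*(z - 1*1) = 7*(z - 1) = 7*(-1 + z) = -7 + 7*z)
Z(x) = √(-7 + 8*x) (Z(x) = √(x + (-7 + 7*x)) = √(-7 + 8*x))
((Z(-4 - 1*5) - 1*(-34))*7)*((-5 + 3*0)*16) = ((√(-7 + 8*(-4 - 1*5)) - 1*(-34))*7)*((-5 + 3*0)*16) = ((√(-7 + 8*(-4 - 5)) + 34)*7)*((-5 + 0)*16) = ((√(-7 + 8*(-9)) + 34)*7)*(-5*16) = ((√(-7 - 72) + 34)*7)*(-80) = ((√(-79) + 34)*7)*(-80) = ((I*√79 + 34)*7)*(-80) = ((34 + I*√79)*7)*(-80) = (238 + 7*I*√79)*(-80) = -19040 - 560*I*√79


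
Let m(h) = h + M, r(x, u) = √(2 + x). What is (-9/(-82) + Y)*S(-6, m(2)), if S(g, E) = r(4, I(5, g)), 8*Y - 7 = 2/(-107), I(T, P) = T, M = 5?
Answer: 34479*√6/35096 ≈ 2.4064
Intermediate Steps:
Y = 747/856 (Y = 7/8 + (2/(-107))/8 = 7/8 + (2*(-1/107))/8 = 7/8 + (⅛)*(-2/107) = 7/8 - 1/428 = 747/856 ≈ 0.87266)
m(h) = 5 + h (m(h) = h + 5 = 5 + h)
S(g, E) = √6 (S(g, E) = √(2 + 4) = √6)
(-9/(-82) + Y)*S(-6, m(2)) = (-9/(-82) + 747/856)*√6 = (-9*(-1/82) + 747/856)*√6 = (9/82 + 747/856)*√6 = 34479*√6/35096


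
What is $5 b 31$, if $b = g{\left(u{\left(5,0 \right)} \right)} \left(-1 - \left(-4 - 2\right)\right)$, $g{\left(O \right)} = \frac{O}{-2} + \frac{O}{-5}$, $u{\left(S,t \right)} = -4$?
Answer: $2170$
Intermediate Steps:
$g{\left(O \right)} = - \frac{7 O}{10}$ ($g{\left(O \right)} = O \left(- \frac{1}{2}\right) + O \left(- \frac{1}{5}\right) = - \frac{O}{2} - \frac{O}{5} = - \frac{7 O}{10}$)
$b = 14$ ($b = \left(- \frac{7}{10}\right) \left(-4\right) \left(-1 - \left(-4 - 2\right)\right) = \frac{14 \left(-1 - \left(-4 - 2\right)\right)}{5} = \frac{14 \left(-1 - -6\right)}{5} = \frac{14 \left(-1 + 6\right)}{5} = \frac{14}{5} \cdot 5 = 14$)
$5 b 31 = 5 \cdot 14 \cdot 31 = 70 \cdot 31 = 2170$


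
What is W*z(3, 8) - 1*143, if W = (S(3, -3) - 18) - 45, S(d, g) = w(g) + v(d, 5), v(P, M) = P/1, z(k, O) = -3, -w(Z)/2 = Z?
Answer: 19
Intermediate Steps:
w(Z) = -2*Z
v(P, M) = P (v(P, M) = P*1 = P)
S(d, g) = d - 2*g (S(d, g) = -2*g + d = d - 2*g)
W = -54 (W = ((3 - 2*(-3)) - 18) - 45 = ((3 + 6) - 18) - 45 = (9 - 18) - 45 = -9 - 45 = -54)
W*z(3, 8) - 1*143 = -54*(-3) - 1*143 = 162 - 143 = 19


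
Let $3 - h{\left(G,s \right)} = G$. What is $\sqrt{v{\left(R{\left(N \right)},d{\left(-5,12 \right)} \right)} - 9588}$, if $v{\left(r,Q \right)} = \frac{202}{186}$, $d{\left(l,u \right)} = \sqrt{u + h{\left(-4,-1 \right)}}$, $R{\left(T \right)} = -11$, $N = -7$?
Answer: $\frac{i \sqrt{82917219}}{93} \approx 97.913 i$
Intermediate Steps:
$h{\left(G,s \right)} = 3 - G$
$d{\left(l,u \right)} = \sqrt{7 + u}$ ($d{\left(l,u \right)} = \sqrt{u + \left(3 - -4\right)} = \sqrt{u + \left(3 + 4\right)} = \sqrt{u + 7} = \sqrt{7 + u}$)
$v{\left(r,Q \right)} = \frac{101}{93}$ ($v{\left(r,Q \right)} = 202 \cdot \frac{1}{186} = \frac{101}{93}$)
$\sqrt{v{\left(R{\left(N \right)},d{\left(-5,12 \right)} \right)} - 9588} = \sqrt{\frac{101}{93} - 9588} = \sqrt{- \frac{891583}{93}} = \frac{i \sqrt{82917219}}{93}$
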